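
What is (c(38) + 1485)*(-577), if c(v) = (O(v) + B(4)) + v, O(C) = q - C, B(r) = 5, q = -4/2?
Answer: -858576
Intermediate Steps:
q = -2 (q = -4*1/2 = -2)
O(C) = -2 - C
c(v) = 3 (c(v) = ((-2 - v) + 5) + v = (3 - v) + v = 3)
(c(38) + 1485)*(-577) = (3 + 1485)*(-577) = 1488*(-577) = -858576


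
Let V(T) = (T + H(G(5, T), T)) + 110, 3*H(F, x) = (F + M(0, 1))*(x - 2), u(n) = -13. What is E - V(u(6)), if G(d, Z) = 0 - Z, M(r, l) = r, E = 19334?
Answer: 19302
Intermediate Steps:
G(d, Z) = -Z
H(F, x) = F*(-2 + x)/3 (H(F, x) = ((F + 0)*(x - 2))/3 = (F*(-2 + x))/3 = F*(-2 + x)/3)
V(T) = 110 + T - T*(-2 + T)/3 (V(T) = (T + (-T)*(-2 + T)/3) + 110 = (T - T*(-2 + T)/3) + 110 = 110 + T - T*(-2 + T)/3)
E - V(u(6)) = 19334 - (110 - ⅓*(-13)² + (5/3)*(-13)) = 19334 - (110 - ⅓*169 - 65/3) = 19334 - (110 - 169/3 - 65/3) = 19334 - 1*32 = 19334 - 32 = 19302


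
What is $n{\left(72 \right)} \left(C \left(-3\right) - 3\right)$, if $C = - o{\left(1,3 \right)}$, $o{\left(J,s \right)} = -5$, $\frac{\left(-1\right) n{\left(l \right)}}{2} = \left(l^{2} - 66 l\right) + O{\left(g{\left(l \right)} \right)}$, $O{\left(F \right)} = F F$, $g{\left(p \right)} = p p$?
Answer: $967474368$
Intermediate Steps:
$g{\left(p \right)} = p^{2}$
$O{\left(F \right)} = F^{2}$
$n{\left(l \right)} = - 2 l^{2} - 2 l^{4} + 132 l$ ($n{\left(l \right)} = - 2 \left(\left(l^{2} - 66 l\right) + \left(l^{2}\right)^{2}\right) = - 2 \left(\left(l^{2} - 66 l\right) + l^{4}\right) = - 2 \left(l^{2} + l^{4} - 66 l\right) = - 2 l^{2} - 2 l^{4} + 132 l$)
$C = 5$ ($C = \left(-1\right) \left(-5\right) = 5$)
$n{\left(72 \right)} \left(C \left(-3\right) - 3\right) = 2 \cdot 72 \left(66 - 72 - 72^{3}\right) \left(5 \left(-3\right) - 3\right) = 2 \cdot 72 \left(66 - 72 - 373248\right) \left(-15 - 3\right) = 2 \cdot 72 \left(66 - 72 - 373248\right) \left(-18\right) = 2 \cdot 72 \left(-373254\right) \left(-18\right) = \left(-53748576\right) \left(-18\right) = 967474368$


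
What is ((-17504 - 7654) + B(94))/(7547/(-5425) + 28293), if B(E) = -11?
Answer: -136541825/153481978 ≈ -0.88963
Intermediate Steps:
((-17504 - 7654) + B(94))/(7547/(-5425) + 28293) = ((-17504 - 7654) - 11)/(7547/(-5425) + 28293) = (-25158 - 11)/(7547*(-1/5425) + 28293) = -25169/(-7547/5425 + 28293) = -25169/153481978/5425 = -25169*5425/153481978 = -136541825/153481978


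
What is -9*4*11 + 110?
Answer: -286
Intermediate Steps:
-9*4*11 + 110 = -36*11 + 110 = -396 + 110 = -286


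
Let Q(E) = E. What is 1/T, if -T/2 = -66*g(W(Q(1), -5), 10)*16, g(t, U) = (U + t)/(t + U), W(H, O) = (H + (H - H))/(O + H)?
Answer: 1/2112 ≈ 0.00047348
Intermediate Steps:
W(H, O) = H/(H + O) (W(H, O) = (H + 0)/(H + O) = H/(H + O))
g(t, U) = 1 (g(t, U) = (U + t)/(U + t) = 1)
T = 2112 (T = -2*(-66*1)*16 = -(-132)*16 = -2*(-1056) = 2112)
1/T = 1/2112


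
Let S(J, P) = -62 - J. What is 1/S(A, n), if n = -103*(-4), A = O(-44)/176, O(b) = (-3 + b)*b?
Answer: -4/295 ≈ -0.013559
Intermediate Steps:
O(b) = b*(-3 + b)
A = 47/4 (A = -44*(-3 - 44)/176 = -44*(-47)*(1/176) = 2068*(1/176) = 47/4 ≈ 11.750)
n = 412
1/S(A, n) = 1/(-62 - 1*47/4) = 1/(-62 - 47/4) = 1/(-295/4) = -4/295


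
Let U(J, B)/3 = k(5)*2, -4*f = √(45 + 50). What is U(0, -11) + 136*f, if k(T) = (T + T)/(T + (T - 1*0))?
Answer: 6 - 34*√95 ≈ -325.39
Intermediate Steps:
k(T) = 1 (k(T) = (2*T)/(T + (T + 0)) = (2*T)/(T + T) = (2*T)/((2*T)) = (2*T)*(1/(2*T)) = 1)
f = -√95/4 (f = -√(45 + 50)/4 = -√95/4 ≈ -2.4367)
U(J, B) = 6 (U(J, B) = 3*(1*2) = 3*2 = 6)
U(0, -11) + 136*f = 6 + 136*(-√95/4) = 6 - 34*√95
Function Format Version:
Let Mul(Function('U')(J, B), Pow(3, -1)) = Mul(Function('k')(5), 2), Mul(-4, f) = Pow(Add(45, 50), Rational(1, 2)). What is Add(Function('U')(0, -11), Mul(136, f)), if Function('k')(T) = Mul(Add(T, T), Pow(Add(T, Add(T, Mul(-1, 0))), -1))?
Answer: Add(6, Mul(-34, Pow(95, Rational(1, 2)))) ≈ -325.39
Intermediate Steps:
Function('k')(T) = 1 (Function('k')(T) = Mul(Mul(2, T), Pow(Add(T, Add(T, 0)), -1)) = Mul(Mul(2, T), Pow(Add(T, T), -1)) = Mul(Mul(2, T), Pow(Mul(2, T), -1)) = Mul(Mul(2, T), Mul(Rational(1, 2), Pow(T, -1))) = 1)
f = Mul(Rational(-1, 4), Pow(95, Rational(1, 2))) (f = Mul(Rational(-1, 4), Pow(Add(45, 50), Rational(1, 2))) = Mul(Rational(-1, 4), Pow(95, Rational(1, 2))) ≈ -2.4367)
Function('U')(J, B) = 6 (Function('U')(J, B) = Mul(3, Mul(1, 2)) = Mul(3, 2) = 6)
Add(Function('U')(0, -11), Mul(136, f)) = Add(6, Mul(136, Mul(Rational(-1, 4), Pow(95, Rational(1, 2))))) = Add(6, Mul(-34, Pow(95, Rational(1, 2))))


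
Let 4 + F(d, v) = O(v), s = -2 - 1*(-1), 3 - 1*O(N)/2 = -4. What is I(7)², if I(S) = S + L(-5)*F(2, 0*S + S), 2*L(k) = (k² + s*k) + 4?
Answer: 31329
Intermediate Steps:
O(N) = 14 (O(N) = 6 - 2*(-4) = 6 + 8 = 14)
s = -1 (s = -2 + 1 = -1)
F(d, v) = 10 (F(d, v) = -4 + 14 = 10)
L(k) = 2 + k²/2 - k/2 (L(k) = ((k² - k) + 4)/2 = (4 + k² - k)/2 = 2 + k²/2 - k/2)
I(S) = 170 + S (I(S) = S + (2 + (½)*(-5)² - ½*(-5))*10 = S + (2 + (½)*25 + 5/2)*10 = S + (2 + 25/2 + 5/2)*10 = S + 17*10 = S + 170 = 170 + S)
I(7)² = (170 + 7)² = 177² = 31329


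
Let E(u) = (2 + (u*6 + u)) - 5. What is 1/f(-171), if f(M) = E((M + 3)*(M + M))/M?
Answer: -57/134063 ≈ -0.00042517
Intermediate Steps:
E(u) = -3 + 7*u (E(u) = (2 + (6*u + u)) - 5 = (2 + 7*u) - 5 = -3 + 7*u)
f(M) = (-3 + 14*M*(3 + M))/M (f(M) = (-3 + 7*((M + 3)*(M + M)))/M = (-3 + 7*((3 + M)*(2*M)))/M = (-3 + 7*(2*M*(3 + M)))/M = (-3 + 14*M*(3 + M))/M)
1/f(-171) = 1/(42 - 3/(-171) + 14*(-171)) = 1/(42 - 3*(-1/171) - 2394) = 1/(42 + 1/57 - 2394) = 1/(-134063/57) = -57/134063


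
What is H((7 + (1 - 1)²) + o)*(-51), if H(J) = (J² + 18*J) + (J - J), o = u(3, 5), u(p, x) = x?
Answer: -18360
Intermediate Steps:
o = 5
H(J) = J² + 18*J (H(J) = (J² + 18*J) + 0 = J² + 18*J)
H((7 + (1 - 1)²) + o)*(-51) = (((7 + (1 - 1)²) + 5)*(18 + ((7 + (1 - 1)²) + 5)))*(-51) = (((7 + 0²) + 5)*(18 + ((7 + 0²) + 5)))*(-51) = (((7 + 0) + 5)*(18 + ((7 + 0) + 5)))*(-51) = ((7 + 5)*(18 + (7 + 5)))*(-51) = (12*(18 + 12))*(-51) = (12*30)*(-51) = 360*(-51) = -18360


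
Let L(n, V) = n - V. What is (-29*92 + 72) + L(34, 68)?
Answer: -2630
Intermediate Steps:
(-29*92 + 72) + L(34, 68) = (-29*92 + 72) + (34 - 1*68) = (-2668 + 72) + (34 - 68) = -2596 - 34 = -2630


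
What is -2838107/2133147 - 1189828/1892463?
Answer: -2636363505419/1345633923687 ≈ -1.9592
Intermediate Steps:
-2838107/2133147 - 1189828/1892463 = -2636363505419/1345633923687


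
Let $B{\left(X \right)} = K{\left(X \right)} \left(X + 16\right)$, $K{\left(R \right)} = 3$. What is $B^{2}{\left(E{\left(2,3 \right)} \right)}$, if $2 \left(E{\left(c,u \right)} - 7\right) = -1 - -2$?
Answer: $\frac{19881}{4} \approx 4970.3$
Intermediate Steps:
$E{\left(c,u \right)} = \frac{15}{2}$ ($E{\left(c,u \right)} = 7 + \frac{-1 - -2}{2} = 7 + \frac{-1 + 2}{2} = 7 + \frac{1}{2} \cdot 1 = 7 + \frac{1}{2} = \frac{15}{2}$)
$B{\left(X \right)} = 48 + 3 X$ ($B{\left(X \right)} = 3 \left(X + 16\right) = 3 \left(16 + X\right) = 48 + 3 X$)
$B^{2}{\left(E{\left(2,3 \right)} \right)} = \left(48 + 3 \cdot \frac{15}{2}\right)^{2} = \left(48 + \frac{45}{2}\right)^{2} = \left(\frac{141}{2}\right)^{2} = \frac{19881}{4}$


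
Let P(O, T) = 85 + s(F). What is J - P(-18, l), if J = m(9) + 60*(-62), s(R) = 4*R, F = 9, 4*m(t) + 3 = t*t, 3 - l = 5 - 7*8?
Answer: -7643/2 ≈ -3821.5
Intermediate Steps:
l = 54 (l = 3 - (5 - 7*8) = 3 - (5 - 56) = 3 - 1*(-51) = 3 + 51 = 54)
m(t) = -3/4 + t**2/4 (m(t) = -3/4 + (t*t)/4 = -3/4 + t**2/4)
P(O, T) = 121 (P(O, T) = 85 + 4*9 = 85 + 36 = 121)
J = -7401/2 (J = (-3/4 + (1/4)*9**2) + 60*(-62) = (-3/4 + (1/4)*81) - 3720 = (-3/4 + 81/4) - 3720 = 39/2 - 3720 = -7401/2 ≈ -3700.5)
J - P(-18, l) = -7401/2 - 1*121 = -7401/2 - 121 = -7643/2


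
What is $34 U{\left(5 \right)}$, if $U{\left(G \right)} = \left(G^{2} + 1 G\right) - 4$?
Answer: $884$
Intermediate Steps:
$U{\left(G \right)} = -4 + G + G^{2}$ ($U{\left(G \right)} = \left(G^{2} + G\right) - 4 = \left(G + G^{2}\right) - 4 = -4 + G + G^{2}$)
$34 U{\left(5 \right)} = 34 \left(-4 + 5 + 5^{2}\right) = 34 \left(-4 + 5 + 25\right) = 34 \cdot 26 = 884$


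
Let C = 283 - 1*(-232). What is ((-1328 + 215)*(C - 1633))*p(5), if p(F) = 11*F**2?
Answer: 342191850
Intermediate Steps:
C = 515 (C = 283 + 232 = 515)
((-1328 + 215)*(C - 1633))*p(5) = ((-1328 + 215)*(515 - 1633))*(11*5**2) = (-1113*(-1118))*(11*25) = 1244334*275 = 342191850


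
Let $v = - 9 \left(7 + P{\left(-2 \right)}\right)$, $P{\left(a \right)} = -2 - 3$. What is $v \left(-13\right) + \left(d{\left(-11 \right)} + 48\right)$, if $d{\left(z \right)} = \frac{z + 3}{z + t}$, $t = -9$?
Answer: $\frac{1412}{5} \approx 282.4$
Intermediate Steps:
$d{\left(z \right)} = \frac{3 + z}{-9 + z}$ ($d{\left(z \right)} = \frac{z + 3}{z - 9} = \frac{3 + z}{-9 + z}$)
$P{\left(a \right)} = -5$ ($P{\left(a \right)} = -2 - 3 = -5$)
$v = -18$ ($v = - 9 \left(7 - 5\right) = \left(-9\right) 2 = -18$)
$v \left(-13\right) + \left(d{\left(-11 \right)} + 48\right) = \left(-18\right) \left(-13\right) + \left(\frac{3 - 11}{-9 - 11} + 48\right) = 234 + \left(\frac{1}{-20} \left(-8\right) + 48\right) = 234 + \left(\left(- \frac{1}{20}\right) \left(-8\right) + 48\right) = 234 + \left(\frac{2}{5} + 48\right) = 234 + \frac{242}{5} = \frac{1412}{5}$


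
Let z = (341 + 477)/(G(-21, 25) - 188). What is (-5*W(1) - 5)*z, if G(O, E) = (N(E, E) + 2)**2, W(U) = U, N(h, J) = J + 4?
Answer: -8180/773 ≈ -10.582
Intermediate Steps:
N(h, J) = 4 + J
G(O, E) = (6 + E)**2 (G(O, E) = ((4 + E) + 2)**2 = (6 + E)**2)
z = 818/773 (z = (341 + 477)/((6 + 25)**2 - 188) = 818/(31**2 - 188) = 818/(961 - 188) = 818/773 ≈ 1.0582)
(-5*W(1) - 5)*z = (-5*1 - 5)*(818/773) = (-5 - 5)*(818/773) = -10*818/773 = -8180/773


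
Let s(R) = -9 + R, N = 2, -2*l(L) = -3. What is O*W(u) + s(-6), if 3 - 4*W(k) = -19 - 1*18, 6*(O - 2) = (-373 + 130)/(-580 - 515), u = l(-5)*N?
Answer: 392/73 ≈ 5.3699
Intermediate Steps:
l(L) = 3/2 (l(L) = -½*(-3) = 3/2)
u = 3 (u = (3/2)*2 = 3)
O = 1487/730 (O = 2 + ((-373 + 130)/(-580 - 515))/6 = 2 + (-243/(-1095))/6 = 2 + (-243*(-1/1095))/6 = 2 + (⅙)*(81/365) = 2 + 27/730 = 1487/730 ≈ 2.0370)
W(k) = 10 (W(k) = ¾ - (-19 - 1*18)/4 = ¾ - (-19 - 18)/4 = ¾ - ¼*(-37) = ¾ + 37/4 = 10)
O*W(u) + s(-6) = (1487/730)*10 + (-9 - 6) = 1487/73 - 15 = 392/73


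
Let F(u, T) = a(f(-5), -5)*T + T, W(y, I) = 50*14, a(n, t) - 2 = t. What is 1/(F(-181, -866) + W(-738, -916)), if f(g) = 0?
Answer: 1/2432 ≈ 0.00041118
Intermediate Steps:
a(n, t) = 2 + t
W(y, I) = 700
F(u, T) = -2*T (F(u, T) = (2 - 5)*T + T = -3*T + T = -2*T)
1/(F(-181, -866) + W(-738, -916)) = 1/(-2*(-866) + 700) = 1/(1732 + 700) = 1/2432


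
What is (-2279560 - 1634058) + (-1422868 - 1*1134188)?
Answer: -6470674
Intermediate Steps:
(-2279560 - 1634058) + (-1422868 - 1*1134188) = -3913618 + (-1422868 - 1134188) = -3913618 - 2557056 = -6470674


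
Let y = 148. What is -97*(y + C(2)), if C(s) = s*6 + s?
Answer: -15714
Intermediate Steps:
C(s) = 7*s (C(s) = 6*s + s = 7*s)
-97*(y + C(2)) = -97*(148 + 7*2) = -97*(148 + 14) = -97*162 = -15714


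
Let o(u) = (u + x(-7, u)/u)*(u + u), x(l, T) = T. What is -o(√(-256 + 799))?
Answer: -1086 - 2*√543 ≈ -1132.6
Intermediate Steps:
o(u) = 2*u*(1 + u) (o(u) = (u + u/u)*(u + u) = (u + 1)*(2*u) = (1 + u)*(2*u) = 2*u*(1 + u))
-o(√(-256 + 799)) = -2*√(-256 + 799)*(1 + √(-256 + 799)) = -2*√543*(1 + √543)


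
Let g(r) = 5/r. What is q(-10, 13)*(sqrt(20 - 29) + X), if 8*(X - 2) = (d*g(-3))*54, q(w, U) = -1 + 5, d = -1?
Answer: 53 + 12*I ≈ 53.0 + 12.0*I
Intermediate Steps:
q(w, U) = 4
X = 53/4 (X = 2 + (-5/(-3)*54)/8 = 2 + (-5*(-1)/3*54)/8 = 2 + (-1*(-5/3)*54)/8 = 2 + ((5/3)*54)/8 = 2 + (1/8)*90 = 2 + 45/4 = 53/4 ≈ 13.250)
q(-10, 13)*(sqrt(20 - 29) + X) = 4*(sqrt(20 - 29) + 53/4) = 4*(sqrt(-9) + 53/4) = 4*(3*I + 53/4) = 4*(53/4 + 3*I) = 53 + 12*I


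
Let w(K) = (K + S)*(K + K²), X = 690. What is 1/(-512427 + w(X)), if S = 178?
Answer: 1/413341293 ≈ 2.4193e-9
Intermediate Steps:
w(K) = (178 + K)*(K + K²) (w(K) = (K + 178)*(K + K²) = (178 + K)*(K + K²))
1/(-512427 + w(X)) = 1/(-512427 + 690*(178 + 690² + 179*690)) = 1/(-512427 + 690*(178 + 476100 + 123510)) = 1/(-512427 + 690*599788) = 1/(-512427 + 413853720) = 1/413341293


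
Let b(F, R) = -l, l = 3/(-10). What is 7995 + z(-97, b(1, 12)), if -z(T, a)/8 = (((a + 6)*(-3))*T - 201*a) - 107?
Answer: -5333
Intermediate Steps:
l = -3/10 (l = 3*(-1/10) = -3/10 ≈ -0.30000)
b(F, R) = 3/10 (b(F, R) = -1*(-3/10) = 3/10)
z(T, a) = 856 + 1608*a - 8*T*(-18 - 3*a) (z(T, a) = -8*((((a + 6)*(-3))*T - 201*a) - 107) = -8*((((6 + a)*(-3))*T - 201*a) - 107) = -8*(((-18 - 3*a)*T - 201*a) - 107) = -8*((T*(-18 - 3*a) - 201*a) - 107) = -8*((-201*a + T*(-18 - 3*a)) - 107) = -8*(-107 - 201*a + T*(-18 - 3*a)) = 856 + 1608*a - 8*T*(-18 - 3*a))
7995 + z(-97, b(1, 12)) = 7995 + (856 + 144*(-97) + 1608*(3/10) + 24*(-97)*(3/10)) = 7995 + (856 - 13968 + 2412/5 - 3492/5) = 7995 - 13328 = -5333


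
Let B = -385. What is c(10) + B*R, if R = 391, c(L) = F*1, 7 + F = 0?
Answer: -150542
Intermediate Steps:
F = -7 (F = -7 + 0 = -7)
c(L) = -7 (c(L) = -7*1 = -7)
c(10) + B*R = -7 - 385*391 = -7 - 150535 = -150542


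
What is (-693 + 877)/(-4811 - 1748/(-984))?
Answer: -45264/1183069 ≈ -0.038260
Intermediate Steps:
(-693 + 877)/(-4811 - 1748/(-984)) = 184/(-4811 - 1748*(-1/984)) = 184/(-4811 + 437/246) = 184/(-1183069/246) = 184*(-246/1183069) = -45264/1183069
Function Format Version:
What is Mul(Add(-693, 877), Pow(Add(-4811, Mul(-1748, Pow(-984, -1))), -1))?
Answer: Rational(-45264, 1183069) ≈ -0.038260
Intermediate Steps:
Mul(Add(-693, 877), Pow(Add(-4811, Mul(-1748, Pow(-984, -1))), -1)) = Mul(184, Pow(Add(-4811, Mul(-1748, Rational(-1, 984))), -1)) = Mul(184, Pow(Add(-4811, Rational(437, 246)), -1)) = Mul(184, Pow(Rational(-1183069, 246), -1)) = Mul(184, Rational(-246, 1183069)) = Rational(-45264, 1183069)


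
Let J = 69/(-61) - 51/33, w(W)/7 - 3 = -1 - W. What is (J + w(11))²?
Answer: 1942076761/450241 ≈ 4313.4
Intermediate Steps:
w(W) = 14 - 7*W (w(W) = 21 + 7*(-1 - W) = 21 + (-7 - 7*W) = 14 - 7*W)
J = -1796/671 (J = 69*(-1/61) - 51*1/33 = -69/61 - 17/11 = -1796/671 ≈ -2.6766)
(J + w(11))² = (-1796/671 + (14 - 7*11))² = (-1796/671 + (14 - 77))² = (-1796/671 - 63)² = (-44069/671)² = 1942076761/450241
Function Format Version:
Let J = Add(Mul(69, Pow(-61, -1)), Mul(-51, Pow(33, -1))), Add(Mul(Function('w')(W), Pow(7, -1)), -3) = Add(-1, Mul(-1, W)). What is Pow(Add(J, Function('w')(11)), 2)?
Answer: Rational(1942076761, 450241) ≈ 4313.4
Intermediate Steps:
Function('w')(W) = Add(14, Mul(-7, W)) (Function('w')(W) = Add(21, Mul(7, Add(-1, Mul(-1, W)))) = Add(21, Add(-7, Mul(-7, W))) = Add(14, Mul(-7, W)))
J = Rational(-1796, 671) (J = Add(Mul(69, Rational(-1, 61)), Mul(-51, Rational(1, 33))) = Add(Rational(-69, 61), Rational(-17, 11)) = Rational(-1796, 671) ≈ -2.6766)
Pow(Add(J, Function('w')(11)), 2) = Pow(Add(Rational(-1796, 671), Add(14, Mul(-7, 11))), 2) = Pow(Add(Rational(-1796, 671), Add(14, -77)), 2) = Pow(Add(Rational(-1796, 671), -63), 2) = Pow(Rational(-44069, 671), 2) = Rational(1942076761, 450241)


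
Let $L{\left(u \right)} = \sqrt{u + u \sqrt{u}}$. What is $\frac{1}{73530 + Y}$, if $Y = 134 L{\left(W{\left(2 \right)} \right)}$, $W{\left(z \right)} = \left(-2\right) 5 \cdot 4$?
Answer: $\frac{1}{2 \left(36765 + 134 \sqrt{10} \sqrt{-1 - 2 i \sqrt{10}}\right)} \approx 1.3341 \cdot 10^{-5} + 2.9033 \cdot 10^{-7} i$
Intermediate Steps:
$W{\left(z \right)} = -40$ ($W{\left(z \right)} = \left(-10\right) 4 = -40$)
$L{\left(u \right)} = \sqrt{u + u^{\frac{3}{2}}}$
$Y = 134 \sqrt{-40 - 80 i \sqrt{10}}$ ($Y = 134 \sqrt{-40 + \left(-40\right)^{\frac{3}{2}}} = 134 \sqrt{-40 - 80 i \sqrt{10}} \approx 1393.0 - 1630.5 i$)
$\frac{1}{73530 + Y} = \frac{1}{73530 + 268 \sqrt{-10 - 20 i \sqrt{10}}}$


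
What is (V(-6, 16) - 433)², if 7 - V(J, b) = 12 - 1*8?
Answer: 184900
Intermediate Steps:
V(J, b) = 3 (V(J, b) = 7 - (12 - 1*8) = 7 - (12 - 8) = 7 - 1*4 = 7 - 4 = 3)
(V(-6, 16) - 433)² = (3 - 433)² = (-430)² = 184900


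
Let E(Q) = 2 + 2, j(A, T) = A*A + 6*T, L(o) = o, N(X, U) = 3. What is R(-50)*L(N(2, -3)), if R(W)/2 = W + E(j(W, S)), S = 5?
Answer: -276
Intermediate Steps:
j(A, T) = A² + 6*T
E(Q) = 4
R(W) = 8 + 2*W (R(W) = 2*(W + 4) = 2*(4 + W) = 8 + 2*W)
R(-50)*L(N(2, -3)) = (8 + 2*(-50))*3 = (8 - 100)*3 = -92*3 = -276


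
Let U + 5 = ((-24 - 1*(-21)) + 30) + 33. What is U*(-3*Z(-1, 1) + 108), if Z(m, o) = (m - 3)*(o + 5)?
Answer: 9900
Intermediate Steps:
Z(m, o) = (-3 + m)*(5 + o)
U = 55 (U = -5 + (((-24 - 1*(-21)) + 30) + 33) = -5 + (((-24 + 21) + 30) + 33) = -5 + ((-3 + 30) + 33) = -5 + (27 + 33) = -5 + 60 = 55)
U*(-3*Z(-1, 1) + 108) = 55*(-3*(-15 - 3*1 + 5*(-1) - 1*1) + 108) = 55*(-3*(-15 - 3 - 5 - 1) + 108) = 55*(-3*(-24) + 108) = 55*(72 + 108) = 55*180 = 9900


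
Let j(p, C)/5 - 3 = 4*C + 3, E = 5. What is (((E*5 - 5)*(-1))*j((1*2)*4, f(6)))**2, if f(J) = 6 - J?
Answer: 360000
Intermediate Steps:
j(p, C) = 30 + 20*C (j(p, C) = 15 + 5*(4*C + 3) = 15 + 5*(3 + 4*C) = 15 + (15 + 20*C) = 30 + 20*C)
(((E*5 - 5)*(-1))*j((1*2)*4, f(6)))**2 = (((5*5 - 5)*(-1))*(30 + 20*(6 - 1*6)))**2 = (((25 - 5)*(-1))*(30 + 20*(6 - 6)))**2 = ((20*(-1))*(30 + 20*0))**2 = (-20*(30 + 0))**2 = (-20*30)**2 = (-600)**2 = 360000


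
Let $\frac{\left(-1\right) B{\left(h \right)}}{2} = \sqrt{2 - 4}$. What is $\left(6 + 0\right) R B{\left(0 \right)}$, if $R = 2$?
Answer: $- 24 i \sqrt{2} \approx - 33.941 i$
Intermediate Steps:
$B{\left(h \right)} = - 2 i \sqrt{2}$ ($B{\left(h \right)} = - 2 \sqrt{2 - 4} = - 2 \sqrt{-2} = - 2 i \sqrt{2}$)
$\left(6 + 0\right) R B{\left(0 \right)} = \left(6 + 0\right) 2 \left(- 2 i \sqrt{2}\right) = 6 \cdot 2 \left(- 2 i \sqrt{2}\right) = 12 \left(- 2 i \sqrt{2}\right) = - 24 i \sqrt{2}$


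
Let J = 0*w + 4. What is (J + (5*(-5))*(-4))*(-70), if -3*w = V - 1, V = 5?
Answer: -7280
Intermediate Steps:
w = -4/3 (w = -(5 - 1)/3 = -1/3*4 = -4/3 ≈ -1.3333)
J = 4 (J = 0*(-4/3) + 4 = 0 + 4 = 4)
(J + (5*(-5))*(-4))*(-70) = (4 + (5*(-5))*(-4))*(-70) = (4 - 25*(-4))*(-70) = (4 + 100)*(-70) = 104*(-70) = -7280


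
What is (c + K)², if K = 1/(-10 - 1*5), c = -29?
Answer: 190096/225 ≈ 844.87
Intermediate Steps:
K = -1/15 (K = 1/(-10 - 5) = 1/(-15) = -1/15 ≈ -0.066667)
(c + K)² = (-29 - 1/15)² = (-436/15)² = 190096/225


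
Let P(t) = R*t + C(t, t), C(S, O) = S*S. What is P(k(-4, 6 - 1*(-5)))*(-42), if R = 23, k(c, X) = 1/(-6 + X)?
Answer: -4872/25 ≈ -194.88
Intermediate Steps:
C(S, O) = S²
P(t) = t² + 23*t (P(t) = 23*t + t² = t² + 23*t)
P(k(-4, 6 - 1*(-5)))*(-42) = ((23 + 1/(-6 + (6 - 1*(-5))))/(-6 + (6 - 1*(-5))))*(-42) = ((23 + 1/(-6 + (6 + 5)))/(-6 + (6 + 5)))*(-42) = ((23 + 1/(-6 + 11))/(-6 + 11))*(-42) = ((23 + 1/5)/5)*(-42) = ((23 + ⅕)/5)*(-42) = ((⅕)*(116/5))*(-42) = (116/25)*(-42) = -4872/25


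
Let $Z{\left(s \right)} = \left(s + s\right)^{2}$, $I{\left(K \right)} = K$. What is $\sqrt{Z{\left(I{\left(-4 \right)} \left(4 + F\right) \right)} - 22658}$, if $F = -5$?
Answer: $i \sqrt{22594} \approx 150.31 i$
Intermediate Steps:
$Z{\left(s \right)} = 4 s^{2}$ ($Z{\left(s \right)} = \left(2 s\right)^{2} = 4 s^{2}$)
$\sqrt{Z{\left(I{\left(-4 \right)} \left(4 + F\right) \right)} - 22658} = \sqrt{4 \left(- 4 \left(4 - 5\right)\right)^{2} - 22658} = \sqrt{4 \left(\left(-4\right) \left(-1\right)\right)^{2} - 22658} = \sqrt{4 \cdot 4^{2} - 22658} = \sqrt{4 \cdot 16 - 22658} = \sqrt{64 - 22658} = \sqrt{-22594} = i \sqrt{22594}$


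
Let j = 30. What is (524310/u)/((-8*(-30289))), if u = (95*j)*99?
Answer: 17477/2278944360 ≈ 7.6689e-6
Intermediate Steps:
u = 282150 (u = (95*30)*99 = 2850*99 = 282150)
(524310/u)/((-8*(-30289))) = (524310/282150)/((-8*(-30289))) = (524310*(1/282150))/242312 = (17477/9405)*(1/242312) = 17477/2278944360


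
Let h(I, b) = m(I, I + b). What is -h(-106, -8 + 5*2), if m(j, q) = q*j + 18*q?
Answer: -9152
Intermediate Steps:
m(j, q) = 18*q + j*q (m(j, q) = j*q + 18*q = 18*q + j*q)
h(I, b) = (18 + I)*(I + b) (h(I, b) = (I + b)*(18 + I) = (18 + I)*(I + b))
-h(-106, -8 + 5*2) = -(18 - 106)*(-106 + (-8 + 5*2)) = -(-88)*(-106 + (-8 + 10)) = -(-88)*(-106 + 2) = -(-88)*(-104) = -1*9152 = -9152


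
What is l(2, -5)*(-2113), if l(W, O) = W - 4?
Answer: 4226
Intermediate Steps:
l(W, O) = -4 + W
l(2, -5)*(-2113) = (-4 + 2)*(-2113) = -2*(-2113) = 4226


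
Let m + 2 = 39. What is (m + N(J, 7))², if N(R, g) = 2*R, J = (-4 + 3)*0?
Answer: 1369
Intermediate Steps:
J = 0 (J = -1*0 = 0)
m = 37 (m = -2 + 39 = 37)
(m + N(J, 7))² = (37 + 2*0)² = (37 + 0)² = 37² = 1369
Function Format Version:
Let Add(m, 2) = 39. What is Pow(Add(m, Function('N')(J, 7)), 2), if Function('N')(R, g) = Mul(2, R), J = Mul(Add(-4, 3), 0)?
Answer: 1369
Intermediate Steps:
J = 0 (J = Mul(-1, 0) = 0)
m = 37 (m = Add(-2, 39) = 37)
Pow(Add(m, Function('N')(J, 7)), 2) = Pow(Add(37, Mul(2, 0)), 2) = Pow(Add(37, 0), 2) = Pow(37, 2) = 1369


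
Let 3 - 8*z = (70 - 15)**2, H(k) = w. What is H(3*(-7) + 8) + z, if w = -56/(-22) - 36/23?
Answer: -381291/1012 ≈ -376.77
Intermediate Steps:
w = 248/253 (w = -56*(-1/22) - 36*1/23 = 28/11 - 36/23 = 248/253 ≈ 0.98024)
H(k) = 248/253
z = -1511/4 (z = 3/8 - (70 - 15)**2/8 = 3/8 - 1/8*55**2 = 3/8 - 1/8*3025 = 3/8 - 3025/8 = -1511/4 ≈ -377.75)
H(3*(-7) + 8) + z = 248/253 - 1511/4 = -381291/1012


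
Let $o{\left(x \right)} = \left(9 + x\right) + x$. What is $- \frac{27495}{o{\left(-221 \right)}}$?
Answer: $\frac{27495}{433} \approx 63.499$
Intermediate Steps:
$o{\left(x \right)} = 9 + 2 x$
$- \frac{27495}{o{\left(-221 \right)}} = - \frac{27495}{9 + 2 \left(-221\right)} = - \frac{27495}{9 - 442} = - \frac{27495}{-433} = \left(-27495\right) \left(- \frac{1}{433}\right) = \frac{27495}{433}$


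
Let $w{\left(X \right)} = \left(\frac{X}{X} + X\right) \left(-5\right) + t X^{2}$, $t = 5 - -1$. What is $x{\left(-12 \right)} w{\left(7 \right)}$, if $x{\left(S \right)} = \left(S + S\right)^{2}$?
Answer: $146304$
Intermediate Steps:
$t = 6$ ($t = 5 + 1 = 6$)
$x{\left(S \right)} = 4 S^{2}$ ($x{\left(S \right)} = \left(2 S\right)^{2} = 4 S^{2}$)
$w{\left(X \right)} = -5 - 5 X + 6 X^{2}$ ($w{\left(X \right)} = \left(\frac{X}{X} + X\right) \left(-5\right) + 6 X^{2} = \left(1 + X\right) \left(-5\right) + 6 X^{2} = \left(-5 - 5 X\right) + 6 X^{2} = -5 - 5 X + 6 X^{2}$)
$x{\left(-12 \right)} w{\left(7 \right)} = 4 \left(-12\right)^{2} \left(-5 - 35 + 6 \cdot 7^{2}\right) = 4 \cdot 144 \left(-5 - 35 + 6 \cdot 49\right) = 576 \left(-5 - 35 + 294\right) = 576 \cdot 254 = 146304$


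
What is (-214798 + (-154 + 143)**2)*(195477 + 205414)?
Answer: -86062077207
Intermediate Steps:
(-214798 + (-154 + 143)**2)*(195477 + 205414) = (-214798 + (-11)**2)*400891 = (-214798 + 121)*400891 = -214677*400891 = -86062077207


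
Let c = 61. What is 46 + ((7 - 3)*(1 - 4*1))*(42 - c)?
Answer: 274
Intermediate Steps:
46 + ((7 - 3)*(1 - 4*1))*(42 - c) = 46 + ((7 - 3)*(1 - 4*1))*(42 - 1*61) = 46 + (4*(1 - 4))*(42 - 61) = 46 + (4*(-3))*(-19) = 46 - 12*(-19) = 46 + 228 = 274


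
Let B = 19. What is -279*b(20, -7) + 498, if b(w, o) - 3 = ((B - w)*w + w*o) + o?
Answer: 46254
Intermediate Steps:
b(w, o) = 3 + o + o*w + w*(19 - w) (b(w, o) = 3 + (((19 - w)*w + w*o) + o) = 3 + ((w*(19 - w) + o*w) + o) = 3 + ((o*w + w*(19 - w)) + o) = 3 + (o + o*w + w*(19 - w)) = 3 + o + o*w + w*(19 - w))
-279*b(20, -7) + 498 = -279*(3 - 7 - 1*20² + 19*20 - 7*20) + 498 = -279*(3 - 7 - 1*400 + 380 - 140) + 498 = -279*(3 - 7 - 400 + 380 - 140) + 498 = -279*(-164) + 498 = 45756 + 498 = 46254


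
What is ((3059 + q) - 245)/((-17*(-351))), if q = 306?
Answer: 80/153 ≈ 0.52288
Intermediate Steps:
((3059 + q) - 245)/((-17*(-351))) = ((3059 + 306) - 245)/((-17*(-351))) = (3365 - 245)/5967 = 3120*(1/5967) = 80/153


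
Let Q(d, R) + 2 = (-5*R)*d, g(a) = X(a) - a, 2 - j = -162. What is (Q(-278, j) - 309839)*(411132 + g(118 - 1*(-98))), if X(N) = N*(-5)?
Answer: -33557781516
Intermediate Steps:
j = 164 (j = 2 - 1*(-162) = 2 + 162 = 164)
X(N) = -5*N
g(a) = -6*a (g(a) = -5*a - a = -6*a)
Q(d, R) = -2 - 5*R*d (Q(d, R) = -2 + (-5*R)*d = -2 - 5*R*d)
(Q(-278, j) - 309839)*(411132 + g(118 - 1*(-98))) = ((-2 - 5*164*(-278)) - 309839)*(411132 - 6*(118 - 1*(-98))) = ((-2 + 227960) - 309839)*(411132 - 6*(118 + 98)) = (227958 - 309839)*(411132 - 6*216) = -81881*(411132 - 1296) = -81881*409836 = -33557781516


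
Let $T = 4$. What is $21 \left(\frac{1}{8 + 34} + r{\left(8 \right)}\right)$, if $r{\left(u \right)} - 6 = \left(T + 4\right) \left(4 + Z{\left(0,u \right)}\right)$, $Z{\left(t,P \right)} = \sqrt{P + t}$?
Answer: $\frac{1597}{2} + 336 \sqrt{2} \approx 1273.7$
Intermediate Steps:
$r{\left(u \right)} = 38 + 8 \sqrt{u}$ ($r{\left(u \right)} = 6 + \left(4 + 4\right) \left(4 + \sqrt{u + 0}\right) = 6 + 8 \left(4 + \sqrt{u}\right) = 6 + \left(32 + 8 \sqrt{u}\right) = 38 + 8 \sqrt{u}$)
$21 \left(\frac{1}{8 + 34} + r{\left(8 \right)}\right) = 21 \left(\frac{1}{8 + 34} + \left(38 + 8 \sqrt{8}\right)\right) = 21 \left(\frac{1}{42} + \left(38 + 8 \cdot 2 \sqrt{2}\right)\right) = 21 \left(\frac{1}{42} + \left(38 + 16 \sqrt{2}\right)\right) = 21 \left(\frac{1597}{42} + 16 \sqrt{2}\right) = \frac{1597}{2} + 336 \sqrt{2}$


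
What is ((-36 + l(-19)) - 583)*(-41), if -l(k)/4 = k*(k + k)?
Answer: 143787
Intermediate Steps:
l(k) = -8*k² (l(k) = -4*k*(k + k) = -4*k*2*k = -8*k²)
((-36 + l(-19)) - 583)*(-41) = ((-36 - 8*(-19)²) - 583)*(-41) = ((-36 - 8*361) - 583)*(-41) = ((-36 - 2888) - 583)*(-41) = (-2924 - 583)*(-41) = -3507*(-41) = 143787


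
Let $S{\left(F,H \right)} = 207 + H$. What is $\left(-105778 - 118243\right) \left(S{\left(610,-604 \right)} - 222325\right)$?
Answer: $49894405162$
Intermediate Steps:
$\left(-105778 - 118243\right) \left(S{\left(610,-604 \right)} - 222325\right) = \left(-105778 - 118243\right) \left(\left(207 - 604\right) - 222325\right) = - 224021 \left(-397 - 222325\right) = \left(-224021\right) \left(-222722\right) = 49894405162$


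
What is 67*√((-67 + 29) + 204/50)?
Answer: 268*I*√53/5 ≈ 390.21*I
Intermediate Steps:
67*√((-67 + 29) + 204/50) = 67*√(-38 + 204*(1/50)) = 67*√(-38 + 102/25) = 67*√(-848/25) = 67*(4*I*√53/5) = 268*I*√53/5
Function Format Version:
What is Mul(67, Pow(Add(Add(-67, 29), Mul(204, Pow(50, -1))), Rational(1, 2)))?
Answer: Mul(Rational(268, 5), I, Pow(53, Rational(1, 2))) ≈ Mul(390.21, I)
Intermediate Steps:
Mul(67, Pow(Add(Add(-67, 29), Mul(204, Pow(50, -1))), Rational(1, 2))) = Mul(67, Pow(Add(-38, Mul(204, Rational(1, 50))), Rational(1, 2))) = Mul(67, Pow(Add(-38, Rational(102, 25)), Rational(1, 2))) = Mul(67, Pow(Rational(-848, 25), Rational(1, 2))) = Mul(67, Mul(Rational(4, 5), I, Pow(53, Rational(1, 2)))) = Mul(Rational(268, 5), I, Pow(53, Rational(1, 2)))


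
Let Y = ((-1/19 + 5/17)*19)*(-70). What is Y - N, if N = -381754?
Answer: 6484358/17 ≈ 3.8143e+5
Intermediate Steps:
Y = -5460/17 (Y = ((-1*1/19 + 5*(1/17))*19)*(-70) = ((-1/19 + 5/17)*19)*(-70) = ((78/323)*19)*(-70) = (78/17)*(-70) = -5460/17 ≈ -321.18)
Y - N = -5460/17 - 1*(-381754) = -5460/17 + 381754 = 6484358/17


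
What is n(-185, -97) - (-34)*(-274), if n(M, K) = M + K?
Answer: -9598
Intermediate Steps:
n(M, K) = K + M
n(-185, -97) - (-34)*(-274) = (-97 - 185) - (-34)*(-274) = -282 - 1*9316 = -282 - 9316 = -9598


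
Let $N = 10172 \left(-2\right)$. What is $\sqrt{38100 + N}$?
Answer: $2 \sqrt{4439} \approx 133.25$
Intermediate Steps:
$N = -20344$
$\sqrt{38100 + N} = \sqrt{38100 - 20344} = \sqrt{17756} = 2 \sqrt{4439}$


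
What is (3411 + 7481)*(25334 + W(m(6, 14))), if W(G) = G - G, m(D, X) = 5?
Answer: 275937928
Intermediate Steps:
W(G) = 0
(3411 + 7481)*(25334 + W(m(6, 14))) = (3411 + 7481)*(25334 + 0) = 10892*25334 = 275937928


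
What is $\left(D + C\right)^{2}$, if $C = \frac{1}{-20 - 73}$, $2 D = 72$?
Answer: $\frac{11202409}{8649} \approx 1295.2$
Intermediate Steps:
$D = 36$ ($D = \frac{1}{2} \cdot 72 = 36$)
$C = - \frac{1}{93}$ ($C = \frac{1}{-93} = - \frac{1}{93} \approx -0.010753$)
$\left(D + C\right)^{2} = \left(36 - \frac{1}{93}\right)^{2} = \left(\frac{3347}{93}\right)^{2} = \frac{11202409}{8649}$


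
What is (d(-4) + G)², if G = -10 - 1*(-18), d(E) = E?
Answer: 16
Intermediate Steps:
G = 8 (G = -10 + 18 = 8)
(d(-4) + G)² = (-4 + 8)² = 4² = 16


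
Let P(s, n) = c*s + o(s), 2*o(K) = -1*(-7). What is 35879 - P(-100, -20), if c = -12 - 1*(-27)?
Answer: 74751/2 ≈ 37376.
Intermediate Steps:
o(K) = 7/2 (o(K) = (-1*(-7))/2 = (½)*7 = 7/2)
c = 15 (c = -12 + 27 = 15)
P(s, n) = 7/2 + 15*s (P(s, n) = 15*s + 7/2 = 7/2 + 15*s)
35879 - P(-100, -20) = 35879 - (7/2 + 15*(-100)) = 35879 - (7/2 - 1500) = 35879 - 1*(-2993/2) = 35879 + 2993/2 = 74751/2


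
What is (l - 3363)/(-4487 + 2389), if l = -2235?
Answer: 2799/1049 ≈ 2.6683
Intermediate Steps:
(l - 3363)/(-4487 + 2389) = (-2235 - 3363)/(-4487 + 2389) = -5598/(-2098) = -5598*(-1/2098) = 2799/1049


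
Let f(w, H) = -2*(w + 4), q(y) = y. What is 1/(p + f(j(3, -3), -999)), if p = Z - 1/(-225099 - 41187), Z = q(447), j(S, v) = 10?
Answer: 266286/111573835 ≈ 0.0023866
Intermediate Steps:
Z = 447
p = 119029843/266286 (p = 447 - 1/(-225099 - 41187) = 447 - 1/(-266286) = 447 - 1*(-1/266286) = 447 + 1/266286 = 119029843/266286 ≈ 447.00)
f(w, H) = -8 - 2*w (f(w, H) = -2*(4 + w) = -8 - 2*w)
1/(p + f(j(3, -3), -999)) = 1/(119029843/266286 + (-8 - 2*10)) = 1/(119029843/266286 + (-8 - 20)) = 1/(119029843/266286 - 28) = 1/(111573835/266286) = 266286/111573835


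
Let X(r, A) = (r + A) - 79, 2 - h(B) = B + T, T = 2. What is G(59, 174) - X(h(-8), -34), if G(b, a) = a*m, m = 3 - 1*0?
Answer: 627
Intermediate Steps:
m = 3 (m = 3 + 0 = 3)
h(B) = -B (h(B) = 2 - (B + 2) = 2 - (2 + B) = 2 + (-2 - B) = -B)
X(r, A) = -79 + A + r (X(r, A) = (A + r) - 79 = -79 + A + r)
G(b, a) = 3*a (G(b, a) = a*3 = 3*a)
G(59, 174) - X(h(-8), -34) = 3*174 - (-79 - 34 - 1*(-8)) = 522 - (-79 - 34 + 8) = 522 - 1*(-105) = 522 + 105 = 627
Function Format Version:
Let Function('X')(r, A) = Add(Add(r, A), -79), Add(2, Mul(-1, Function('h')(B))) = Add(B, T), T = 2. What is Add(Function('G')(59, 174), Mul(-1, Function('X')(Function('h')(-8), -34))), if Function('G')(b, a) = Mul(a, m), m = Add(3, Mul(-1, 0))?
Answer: 627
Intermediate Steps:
m = 3 (m = Add(3, 0) = 3)
Function('h')(B) = Mul(-1, B) (Function('h')(B) = Add(2, Mul(-1, Add(B, 2))) = Add(2, Mul(-1, Add(2, B))) = Add(2, Add(-2, Mul(-1, B))) = Mul(-1, B))
Function('X')(r, A) = Add(-79, A, r) (Function('X')(r, A) = Add(Add(A, r), -79) = Add(-79, A, r))
Function('G')(b, a) = Mul(3, a) (Function('G')(b, a) = Mul(a, 3) = Mul(3, a))
Add(Function('G')(59, 174), Mul(-1, Function('X')(Function('h')(-8), -34))) = Add(Mul(3, 174), Mul(-1, Add(-79, -34, Mul(-1, -8)))) = Add(522, Mul(-1, Add(-79, -34, 8))) = Add(522, Mul(-1, -105)) = Add(522, 105) = 627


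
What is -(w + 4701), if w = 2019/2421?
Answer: -3794380/807 ≈ -4701.8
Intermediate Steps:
w = 673/807 (w = 2019*(1/2421) = 673/807 ≈ 0.83395)
-(w + 4701) = -(673/807 + 4701) = -1*3794380/807 = -3794380/807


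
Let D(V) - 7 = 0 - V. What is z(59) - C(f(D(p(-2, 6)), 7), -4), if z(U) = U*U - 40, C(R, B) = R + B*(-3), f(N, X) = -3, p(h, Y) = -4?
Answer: 3432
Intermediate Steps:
D(V) = 7 - V (D(V) = 7 + (0 - V) = 7 - V)
C(R, B) = R - 3*B
z(U) = -40 + U² (z(U) = U² - 40 = -40 + U²)
z(59) - C(f(D(p(-2, 6)), 7), -4) = (-40 + 59²) - (-3 - 3*(-4)) = (-40 + 3481) - (-3 + 12) = 3441 - 1*9 = 3441 - 9 = 3432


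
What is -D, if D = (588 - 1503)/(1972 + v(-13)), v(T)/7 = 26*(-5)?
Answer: 305/354 ≈ 0.86158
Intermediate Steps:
v(T) = -910 (v(T) = 7*(26*(-5)) = 7*(-130) = -910)
D = -305/354 (D = (588 - 1503)/(1972 - 910) = -915/1062 = -915*1/1062 = -305/354 ≈ -0.86158)
-D = -1*(-305/354) = 305/354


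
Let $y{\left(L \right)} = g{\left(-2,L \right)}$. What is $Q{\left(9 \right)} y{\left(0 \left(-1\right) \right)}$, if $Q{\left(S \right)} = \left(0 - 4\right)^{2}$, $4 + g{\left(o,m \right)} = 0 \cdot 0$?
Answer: $-64$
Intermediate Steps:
$g{\left(o,m \right)} = -4$ ($g{\left(o,m \right)} = -4 + 0 \cdot 0 = -4 + 0 = -4$)
$y{\left(L \right)} = -4$
$Q{\left(S \right)} = 16$ ($Q{\left(S \right)} = \left(-4\right)^{2} = 16$)
$Q{\left(9 \right)} y{\left(0 \left(-1\right) \right)} = 16 \left(-4\right) = -64$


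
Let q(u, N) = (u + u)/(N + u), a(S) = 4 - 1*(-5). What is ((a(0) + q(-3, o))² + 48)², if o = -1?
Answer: 400689/16 ≈ 25043.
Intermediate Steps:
a(S) = 9 (a(S) = 4 + 5 = 9)
q(u, N) = 2*u/(N + u) (q(u, N) = (2*u)/(N + u) = 2*u/(N + u))
((a(0) + q(-3, o))² + 48)² = ((9 + 2*(-3)/(-1 - 3))² + 48)² = ((9 + 2*(-3)/(-4))² + 48)² = ((9 + 2*(-3)*(-¼))² + 48)² = ((9 + 3/2)² + 48)² = ((21/2)² + 48)² = (441/4 + 48)² = (633/4)² = 400689/16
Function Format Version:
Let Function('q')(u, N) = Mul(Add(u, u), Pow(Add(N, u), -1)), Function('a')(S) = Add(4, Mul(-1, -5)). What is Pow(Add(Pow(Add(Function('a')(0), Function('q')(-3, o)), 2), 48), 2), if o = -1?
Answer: Rational(400689, 16) ≈ 25043.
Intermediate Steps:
Function('a')(S) = 9 (Function('a')(S) = Add(4, 5) = 9)
Function('q')(u, N) = Mul(2, u, Pow(Add(N, u), -1)) (Function('q')(u, N) = Mul(Mul(2, u), Pow(Add(N, u), -1)) = Mul(2, u, Pow(Add(N, u), -1)))
Pow(Add(Pow(Add(Function('a')(0), Function('q')(-3, o)), 2), 48), 2) = Pow(Add(Pow(Add(9, Mul(2, -3, Pow(Add(-1, -3), -1))), 2), 48), 2) = Pow(Add(Pow(Add(9, Mul(2, -3, Pow(-4, -1))), 2), 48), 2) = Pow(Add(Pow(Add(9, Mul(2, -3, Rational(-1, 4))), 2), 48), 2) = Pow(Add(Pow(Add(9, Rational(3, 2)), 2), 48), 2) = Pow(Add(Pow(Rational(21, 2), 2), 48), 2) = Pow(Add(Rational(441, 4), 48), 2) = Pow(Rational(633, 4), 2) = Rational(400689, 16)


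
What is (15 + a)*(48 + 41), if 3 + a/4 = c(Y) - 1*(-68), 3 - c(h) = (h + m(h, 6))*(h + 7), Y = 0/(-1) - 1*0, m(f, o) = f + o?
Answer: 10591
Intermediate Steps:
Y = 0 (Y = 0*(-1) + 0 = 0 + 0 = 0)
c(h) = 3 - (6 + 2*h)*(7 + h) (c(h) = 3 - (h + (h + 6))*(h + 7) = 3 - (h + (6 + h))*(7 + h) = 3 - (6 + 2*h)*(7 + h))
a = 104 (a = -12 + 4*((-39 - 20*0 - 2*0**2) - 1*(-68)) = -12 + 4*((-39 + 0 - 2*0) + 68) = -12 + 4*((-39 + 0 + 0) + 68) = -12 + 4*(-39 + 68) = -12 + 4*29 = -12 + 116 = 104)
(15 + a)*(48 + 41) = (15 + 104)*(48 + 41) = 119*89 = 10591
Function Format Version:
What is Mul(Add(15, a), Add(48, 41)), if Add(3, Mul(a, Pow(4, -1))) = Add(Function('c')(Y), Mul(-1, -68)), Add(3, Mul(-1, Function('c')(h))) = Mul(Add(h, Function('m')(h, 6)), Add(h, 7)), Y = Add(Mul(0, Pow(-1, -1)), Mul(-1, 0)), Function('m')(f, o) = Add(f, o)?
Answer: 10591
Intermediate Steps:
Y = 0 (Y = Add(Mul(0, -1), 0) = Add(0, 0) = 0)
Function('c')(h) = Add(3, Mul(-1, Add(6, Mul(2, h)), Add(7, h))) (Function('c')(h) = Add(3, Mul(-1, Mul(Add(h, Add(h, 6)), Add(h, 7)))) = Add(3, Mul(-1, Mul(Add(h, Add(6, h)), Add(7, h)))) = Add(3, Mul(-1, Mul(Add(6, Mul(2, h)), Add(7, h)))) = Add(3, Mul(-1, Add(6, Mul(2, h)), Add(7, h))))
a = 104 (a = Add(-12, Mul(4, Add(Add(-39, Mul(-20, 0), Mul(-2, Pow(0, 2))), Mul(-1, -68)))) = Add(-12, Mul(4, Add(Add(-39, 0, Mul(-2, 0)), 68))) = Add(-12, Mul(4, Add(Add(-39, 0, 0), 68))) = Add(-12, Mul(4, Add(-39, 68))) = Add(-12, Mul(4, 29)) = Add(-12, 116) = 104)
Mul(Add(15, a), Add(48, 41)) = Mul(Add(15, 104), Add(48, 41)) = Mul(119, 89) = 10591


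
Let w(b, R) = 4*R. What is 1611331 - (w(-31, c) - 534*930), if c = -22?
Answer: 2108039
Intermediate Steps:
1611331 - (w(-31, c) - 534*930) = 1611331 - (4*(-22) - 534*930) = 1611331 - (-88 - 496620) = 1611331 - 1*(-496708) = 1611331 + 496708 = 2108039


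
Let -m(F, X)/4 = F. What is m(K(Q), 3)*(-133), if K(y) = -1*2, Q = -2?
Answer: -1064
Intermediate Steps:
K(y) = -2
m(F, X) = -4*F
m(K(Q), 3)*(-133) = -4*(-2)*(-133) = 8*(-133) = -1064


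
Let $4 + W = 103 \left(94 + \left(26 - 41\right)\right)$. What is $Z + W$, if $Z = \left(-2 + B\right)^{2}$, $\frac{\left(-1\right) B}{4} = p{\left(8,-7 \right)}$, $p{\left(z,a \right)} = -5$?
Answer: $8457$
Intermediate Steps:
$B = 20$ ($B = \left(-4\right) \left(-5\right) = 20$)
$W = 8133$ ($W = -4 + 103 \left(94 + \left(26 - 41\right)\right) = -4 + 103 \left(94 - 15\right) = -4 + 103 \cdot 79 = -4 + 8137 = 8133$)
$Z = 324$ ($Z = \left(-2 + 20\right)^{2} = 18^{2} = 324$)
$Z + W = 324 + 8133 = 8457$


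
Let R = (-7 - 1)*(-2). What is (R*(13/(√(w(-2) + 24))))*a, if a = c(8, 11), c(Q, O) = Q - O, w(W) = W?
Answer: -312*√22/11 ≈ -133.04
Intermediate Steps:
R = 16 (R = -8*(-2) = 16)
a = -3 (a = 8 - 1*11 = 8 - 11 = -3)
(R*(13/(√(w(-2) + 24))))*a = (16*(13/(√(-2 + 24))))*(-3) = (16*(13/(√22)))*(-3) = (16*(13*(√22/22)))*(-3) = (16*(13*√22/22))*(-3) = (104*√22/11)*(-3) = -312*√22/11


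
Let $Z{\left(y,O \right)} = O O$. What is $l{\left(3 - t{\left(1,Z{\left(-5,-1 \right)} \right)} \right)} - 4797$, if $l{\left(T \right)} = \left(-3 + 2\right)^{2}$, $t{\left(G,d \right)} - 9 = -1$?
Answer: $-4796$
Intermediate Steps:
$Z{\left(y,O \right)} = O^{2}$
$t{\left(G,d \right)} = 8$ ($t{\left(G,d \right)} = 9 - 1 = 8$)
$l{\left(T \right)} = 1$ ($l{\left(T \right)} = \left(-1\right)^{2} = 1$)
$l{\left(3 - t{\left(1,Z{\left(-5,-1 \right)} \right)} \right)} - 4797 = 1 - 4797 = -4796$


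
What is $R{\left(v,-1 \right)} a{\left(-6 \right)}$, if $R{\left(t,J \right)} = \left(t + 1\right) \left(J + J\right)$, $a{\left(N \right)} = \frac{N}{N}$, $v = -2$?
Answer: $2$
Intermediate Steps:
$a{\left(N \right)} = 1$
$R{\left(t,J \right)} = 2 J \left(1 + t\right)$ ($R{\left(t,J \right)} = \left(1 + t\right) 2 J = 2 J \left(1 + t\right)$)
$R{\left(v,-1 \right)} a{\left(-6 \right)} = 2 \left(-1\right) \left(1 - 2\right) 1 = 2 \left(-1\right) \left(-1\right) 1 = 2 \cdot 1 = 2$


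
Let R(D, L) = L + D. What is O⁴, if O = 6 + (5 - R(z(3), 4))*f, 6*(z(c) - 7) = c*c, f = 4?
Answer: 331776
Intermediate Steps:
z(c) = 7 + c²/6 (z(c) = 7 + (c*c)/6 = 7 + c²/6)
R(D, L) = D + L
O = -24 (O = 6 + (5 - ((7 + (⅙)*3²) + 4))*4 = 6 + (5 - ((7 + (⅙)*9) + 4))*4 = 6 + (5 - ((7 + 3/2) + 4))*4 = 6 + (5 - (17/2 + 4))*4 = 6 + (5 - 1*25/2)*4 = 6 + (5 - 25/2)*4 = 6 - 15/2*4 = 6 - 30 = -24)
O⁴ = (-24)⁴ = 331776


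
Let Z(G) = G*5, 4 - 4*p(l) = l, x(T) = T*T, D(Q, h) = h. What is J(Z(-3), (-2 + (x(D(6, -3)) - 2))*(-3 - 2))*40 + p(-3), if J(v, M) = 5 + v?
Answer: -1593/4 ≈ -398.25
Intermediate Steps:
x(T) = T²
p(l) = 1 - l/4
Z(G) = 5*G
J(Z(-3), (-2 + (x(D(6, -3)) - 2))*(-3 - 2))*40 + p(-3) = (5 + 5*(-3))*40 + (1 - ¼*(-3)) = (5 - 15)*40 + (1 + ¾) = -10*40 + 7/4 = -400 + 7/4 = -1593/4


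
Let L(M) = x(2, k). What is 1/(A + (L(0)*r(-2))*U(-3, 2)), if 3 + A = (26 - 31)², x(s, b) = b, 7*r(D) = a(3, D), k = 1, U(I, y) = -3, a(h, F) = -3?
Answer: 7/163 ≈ 0.042945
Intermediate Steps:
r(D) = -3/7 (r(D) = (⅐)*(-3) = -3/7)
L(M) = 1
A = 22 (A = -3 + (26 - 31)² = -3 + (-5)² = -3 + 25 = 22)
1/(A + (L(0)*r(-2))*U(-3, 2)) = 1/(22 + (1*(-3/7))*(-3)) = 1/(22 - 3/7*(-3)) = 1/(22 + 9/7) = 1/(163/7) = 7/163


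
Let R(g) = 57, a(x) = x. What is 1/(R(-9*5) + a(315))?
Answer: 1/372 ≈ 0.0026882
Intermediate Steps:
1/(R(-9*5) + a(315)) = 1/(57 + 315) = 1/372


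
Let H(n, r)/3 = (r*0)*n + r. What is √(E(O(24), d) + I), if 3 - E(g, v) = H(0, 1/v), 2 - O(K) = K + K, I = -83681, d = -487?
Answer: I*√19845826121/487 ≈ 289.27*I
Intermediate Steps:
O(K) = 2 - 2*K (O(K) = 2 - (K + K) = 2 - 2*K)
H(n, r) = 3*r (H(n, r) = 3*((r*0)*n + r) = 3*(0*n + r) = 3*(0 + r) = 3*r)
E(g, v) = 3 - 3/v
√(E(O(24), d) + I) = √((3 - 3/(-487)) - 83681) = √((3 - 3*(-1/487)) - 83681) = √((3 + 3/487) - 83681) = √(1464/487 - 83681) = √(-40751183/487) = I*√19845826121/487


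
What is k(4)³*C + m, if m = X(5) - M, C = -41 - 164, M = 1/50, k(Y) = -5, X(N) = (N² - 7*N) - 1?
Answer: 1280699/50 ≈ 25614.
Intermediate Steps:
X(N) = -1 + N² - 7*N
M = 1/50 ≈ 0.020000
C = -205
m = -551/50 (m = (-1 + 5² - 7*5) - 1*1/50 = (-1 + 25 - 35) - 1/50 = -11 - 1/50 = -551/50 ≈ -11.020)
k(4)³*C + m = (-5)³*(-205) - 551/50 = -125*(-205) - 551/50 = 25625 - 551/50 = 1280699/50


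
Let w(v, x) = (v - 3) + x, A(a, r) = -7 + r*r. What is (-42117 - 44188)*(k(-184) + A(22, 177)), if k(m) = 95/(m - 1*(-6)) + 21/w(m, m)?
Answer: -25501934678595/9434 ≈ -2.7032e+9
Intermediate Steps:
A(a, r) = -7 + r²
w(v, x) = -3 + v + x (w(v, x) = (-3 + v) + x = -3 + v + x)
k(m) = 21/(-3 + 2*m) + 95/(6 + m) (k(m) = 95/(m - 1*(-6)) + 21/(-3 + m + m) = 95/(m + 6) + 21/(-3 + 2*m) = 95/(6 + m) + 21/(-3 + 2*m) = 21/(-3 + 2*m) + 95/(6 + m))
(-42117 - 44188)*(k(-184) + A(22, 177)) = (-42117 - 44188)*((-159 + 211*(-184))/((-3 + 2*(-184))*(6 - 184)) + (-7 + 177²)) = -86305*((-159 - 38824)/(-3 - 368*(-178)) + (-7 + 31329)) = -86305*(-1/178*(-38983)/(-371) + 31322) = -86305*(-1/371*(-1/178)*(-38983) + 31322) = -86305*(-5569/9434 + 31322) = -86305*295486179/9434 = -25501934678595/9434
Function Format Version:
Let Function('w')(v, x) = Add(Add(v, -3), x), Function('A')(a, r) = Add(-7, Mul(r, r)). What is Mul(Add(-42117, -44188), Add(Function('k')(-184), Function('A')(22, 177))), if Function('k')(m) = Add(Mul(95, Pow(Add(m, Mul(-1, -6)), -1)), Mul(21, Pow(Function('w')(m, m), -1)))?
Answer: Rational(-25501934678595, 9434) ≈ -2.7032e+9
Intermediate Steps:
Function('A')(a, r) = Add(-7, Pow(r, 2))
Function('w')(v, x) = Add(-3, v, x) (Function('w')(v, x) = Add(Add(-3, v), x) = Add(-3, v, x))
Function('k')(m) = Add(Mul(21, Pow(Add(-3, Mul(2, m)), -1)), Mul(95, Pow(Add(6, m), -1))) (Function('k')(m) = Add(Mul(95, Pow(Add(m, Mul(-1, -6)), -1)), Mul(21, Pow(Add(-3, m, m), -1))) = Add(Mul(95, Pow(Add(m, 6), -1)), Mul(21, Pow(Add(-3, Mul(2, m)), -1))) = Add(Mul(95, Pow(Add(6, m), -1)), Mul(21, Pow(Add(-3, Mul(2, m)), -1))) = Add(Mul(21, Pow(Add(-3, Mul(2, m)), -1)), Mul(95, Pow(Add(6, m), -1))))
Mul(Add(-42117, -44188), Add(Function('k')(-184), Function('A')(22, 177))) = Mul(Add(-42117, -44188), Add(Mul(Pow(Add(-3, Mul(2, -184)), -1), Pow(Add(6, -184), -1), Add(-159, Mul(211, -184))), Add(-7, Pow(177, 2)))) = Mul(-86305, Add(Mul(Pow(Add(-3, -368), -1), Pow(-178, -1), Add(-159, -38824)), Add(-7, 31329))) = Mul(-86305, Add(Mul(Pow(-371, -1), Rational(-1, 178), -38983), 31322)) = Mul(-86305, Add(Mul(Rational(-1, 371), Rational(-1, 178), -38983), 31322)) = Mul(-86305, Add(Rational(-5569, 9434), 31322)) = Mul(-86305, Rational(295486179, 9434)) = Rational(-25501934678595, 9434)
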